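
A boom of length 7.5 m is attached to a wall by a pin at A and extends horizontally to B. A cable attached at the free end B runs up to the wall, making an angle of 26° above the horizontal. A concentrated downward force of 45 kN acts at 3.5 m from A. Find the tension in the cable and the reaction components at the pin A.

T = 47.90 kN, A_x = 43.06 kN, A_y = 24.00 kN

ΣM about A: T·sin26°·7.5 − 45·3.5 = 0 → T = 157.5/(7.5·0.438371) = 47.9046 ≈ 47.90 kN.
ΣF_x = 0: A_x − T·cos26° = 0 → A_x = 47.9046 × 0.898794 = 43.06 kN.
ΣF_y = 0: A_y + T·sin26° − 45 = 0 → A_y = 45 − 47.9046 × 0.438371 = 24.00 kN.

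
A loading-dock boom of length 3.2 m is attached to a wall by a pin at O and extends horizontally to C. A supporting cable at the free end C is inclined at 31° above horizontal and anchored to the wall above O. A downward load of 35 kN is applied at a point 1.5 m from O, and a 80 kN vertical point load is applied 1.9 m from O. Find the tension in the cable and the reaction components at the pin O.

T = 124.1 kN, O_x = 106.4 kN, O_y = 51.09 kN

ΣM about O: T·sin31°·3.2 − 35·1.5 − 80·1.9 = 0 → T = 204.5/(3.2·0.515038) = 124.081 ≈ 124.1 kN.
ΣF_x = 0: O_x − T·cos31° = 0 → O_x = 124.081 × 0.857167 = 106.4 kN.
ΣF_y = 0: O_y + T·sin31° − 35 − 80 = 0 → O_y = 115 − 124.081 × 0.515038 = 51.09 kN.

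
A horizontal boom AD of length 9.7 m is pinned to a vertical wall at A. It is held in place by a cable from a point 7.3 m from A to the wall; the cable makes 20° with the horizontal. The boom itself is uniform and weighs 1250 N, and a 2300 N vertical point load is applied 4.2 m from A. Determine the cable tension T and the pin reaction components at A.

T = 6297 N, A_x = 5917 N, A_y = 1396 N

ΣM about A: T·sin20°·7.3 − 1250·4.85 − 2300·4.2 = 0 → T = 15722.5/(7.3·0.34202) = 6297.2 ≈ 6297 N.
ΣF_x = 0: A_x − T·cos20° = 0 → A_x = 6297.2 × 0.939693 = 5917 N.
ΣF_y = 0: A_y + T·sin20° − 1250 − 2300 = 0 → A_y = 3550 − 6297.2 × 0.34202 = 1396 N.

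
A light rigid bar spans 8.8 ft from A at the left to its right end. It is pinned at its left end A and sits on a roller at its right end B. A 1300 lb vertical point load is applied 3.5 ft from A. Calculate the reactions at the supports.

ΣM about A: B_y·8.8 − 1300·3.5 = 0 → B_y = 4550/8.8 = 517.045 ≈ 517.0 lb.
ΣF_y = 0: A_y + 517.045 − 1300 = 0 → A_y = 783.0 lb.
ΣF_x = 0: no horizontal applied forces, so A_x = 0.

A_x = 0, A_y = 783.0 lb, B_y = 517.0 lb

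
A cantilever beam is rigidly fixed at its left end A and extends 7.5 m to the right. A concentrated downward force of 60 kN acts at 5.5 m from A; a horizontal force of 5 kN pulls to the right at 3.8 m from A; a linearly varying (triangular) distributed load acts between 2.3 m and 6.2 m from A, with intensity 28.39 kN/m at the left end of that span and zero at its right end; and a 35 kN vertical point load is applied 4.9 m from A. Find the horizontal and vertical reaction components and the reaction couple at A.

Resultant of the triangular load: ½ × 28.39 × 3.9 = 55.3605 kN, acting at 3.6 m from A (one-third of the span from the peak).
ΣF_x = 0: A_x + 5 = 0 → A_x = -5.000 kN.
ΣF_y = 0: A_y − 60 − ½·28.39·3.9 − 35 = 0 → A_y = 150.4 kN.
ΣM about A: M_A − 60·5.5 − (½·28.39·3.9)·3.6 − 35·4.9 = 0 → M_A = 700.8 kN·m.

A_x = -5.000 kN, A_y = 150.4 kN, M_A = 700.8 kN·m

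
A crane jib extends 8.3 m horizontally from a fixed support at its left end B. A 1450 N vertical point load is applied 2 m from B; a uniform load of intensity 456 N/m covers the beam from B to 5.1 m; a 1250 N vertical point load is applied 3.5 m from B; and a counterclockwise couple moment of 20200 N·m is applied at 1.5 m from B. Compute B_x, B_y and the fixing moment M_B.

Resultant of the distributed load: 456 × 5.1 = 2325.6 N at 2.55 m from B.
ΣF_x = 0: B_x = 0.
ΣF_y = 0: B_y − 1450 − 456·5.1 − 1250 = 0 → B_y = 5026 N.
ΣM about B: M_B − 1450·2 − (456·5.1)·2.55 − 1250·3.5 + 20200 = 0 → M_B = -6995 N·m.

B_x = 0, B_y = 5026 N, M_B = -6995 N·m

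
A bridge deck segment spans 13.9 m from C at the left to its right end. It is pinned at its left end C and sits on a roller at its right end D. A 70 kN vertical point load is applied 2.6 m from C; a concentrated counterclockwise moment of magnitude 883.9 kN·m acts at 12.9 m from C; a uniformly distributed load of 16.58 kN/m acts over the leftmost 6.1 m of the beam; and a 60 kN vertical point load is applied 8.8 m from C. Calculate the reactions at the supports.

Resultant of the distributed load: 16.58 × 6.1 = 101.138 kN at 3.05 m from C.
ΣM about C: D_y·13.9 − 70·2.6 + 883.9 − (16.58·6.1)·3.05 − 60·8.8 = 0 → D_y = 134.5709/13.9 = 9.68136 ≈ 9.681 kN.
ΣF_y = 0: C_y + 9.68136 − 70 − 16.58·6.1 − 60 = 0 → C_y = 221.5 kN.
ΣF_x = 0: no horizontal applied forces, so C_x = 0.

C_x = 0, C_y = 221.5 kN, D_y = 9.681 kN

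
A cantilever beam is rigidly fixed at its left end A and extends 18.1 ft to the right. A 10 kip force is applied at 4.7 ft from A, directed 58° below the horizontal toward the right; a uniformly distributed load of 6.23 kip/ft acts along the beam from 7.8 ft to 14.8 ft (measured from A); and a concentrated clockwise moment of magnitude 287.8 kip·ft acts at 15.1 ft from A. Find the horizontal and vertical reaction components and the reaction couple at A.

A_x = -5.299 kip, A_y = 52.09 kip, M_A = 820.5 kip·ft

Resultant of the distributed load: 6.23 × 7 = 43.61 kip at 11.3 ft from A.
ΣF_x = 0: A_x + 10·cos58° = 0 → A_x = -5.299 kip.
ΣF_y = 0: A_y − 10·sin58° − 6.23·7 = 0 → A_y = 52.09 kip.
ΣM about A: M_A − 10·sin58°·4.7 − (6.23·7)·11.3 − 287.8 = 0 → M_A = 820.5 kip·ft.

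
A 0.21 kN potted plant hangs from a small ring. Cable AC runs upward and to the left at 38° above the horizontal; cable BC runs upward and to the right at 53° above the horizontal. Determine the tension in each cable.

ΣF_x = 0: −T_AC·cos38° + T_BC·cos53° = 0 → T_BC = 1.30939·T_AC.
ΣF_y = 0: T_AC·sin38° + T_BC·sin53° = 0.21.
Substitute: T_AC·(0.615661 + 1.30939·0.798636) = 0.21 → T_AC = 0.1264 kN.
Then T_BC = 1.30939 × 0.1264 = 0.1655 kN.

T_AC = 0.1264 kN, T_BC = 0.1655 kN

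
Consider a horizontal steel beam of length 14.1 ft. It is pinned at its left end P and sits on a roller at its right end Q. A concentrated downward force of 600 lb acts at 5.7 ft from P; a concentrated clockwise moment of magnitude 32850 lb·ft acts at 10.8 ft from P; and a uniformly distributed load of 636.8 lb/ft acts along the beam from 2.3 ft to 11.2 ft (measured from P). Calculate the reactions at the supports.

P_x = 0, P_y = 982.0 lb, Q_y = 5286 lb

Resultant of the distributed load: 636.8 × 8.9 = 5667.52 lb at 6.75 ft from P.
ΣM about P: Q_y·14.1 − 600·5.7 − 32850 − (636.8·8.9)·6.75 = 0 → Q_y = 74525.76/14.1 = 5285.51 ≈ 5286 lb.
ΣF_y = 0: P_y + 5285.51 − 600 − 636.8·8.9 = 0 → P_y = 982.0 lb.
ΣF_x = 0: no horizontal applied forces, so P_x = 0.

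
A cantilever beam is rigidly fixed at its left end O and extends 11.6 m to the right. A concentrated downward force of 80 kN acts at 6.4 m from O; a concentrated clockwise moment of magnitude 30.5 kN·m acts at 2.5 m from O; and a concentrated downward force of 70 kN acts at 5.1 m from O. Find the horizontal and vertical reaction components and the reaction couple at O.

ΣF_x = 0: O_x = 0.
ΣF_y = 0: O_y − 80 − 70 = 0 → O_y = 150.0 kN.
ΣM about O: M_O − 80·6.4 − 30.5 − 70·5.1 = 0 → M_O = 899.5 kN·m.

O_x = 0, O_y = 150.0 kN, M_O = 899.5 kN·m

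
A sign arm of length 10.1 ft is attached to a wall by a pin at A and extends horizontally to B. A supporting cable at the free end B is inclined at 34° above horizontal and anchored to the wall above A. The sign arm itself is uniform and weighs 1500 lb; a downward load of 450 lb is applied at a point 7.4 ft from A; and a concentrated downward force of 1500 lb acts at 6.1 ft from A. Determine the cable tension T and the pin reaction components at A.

T = 3551 lb, A_x = 2944 lb, A_y = 1464 lb

ΣM about A: T·sin34°·10.1 − 1500·5.05 − 450·7.4 − 1500·6.1 = 0 → T = 20055/(10.1·0.559193) = 3550.91 ≈ 3551 lb.
ΣF_x = 0: A_x − T·cos34° = 0 → A_x = 3550.91 × 0.829038 = 2944 lb.
ΣF_y = 0: A_y + T·sin34° − 1500 − 450 − 1500 = 0 → A_y = 3450 − 3550.91 × 0.559193 = 1464 lb.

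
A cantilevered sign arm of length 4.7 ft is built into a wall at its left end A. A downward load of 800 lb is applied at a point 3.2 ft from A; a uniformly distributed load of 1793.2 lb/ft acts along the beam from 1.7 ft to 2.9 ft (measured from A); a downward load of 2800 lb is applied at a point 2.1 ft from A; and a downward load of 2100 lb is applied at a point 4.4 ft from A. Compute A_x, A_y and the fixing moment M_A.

Resultant of the distributed load: 1793.2 × 1.2 = 2151.84 lb at 2.3 ft from A.
ΣF_x = 0: A_x = 0.
ΣF_y = 0: A_y − 800 − 1793.2·1.2 − 2800 − 2100 = 0 → A_y = 7852 lb.
ΣM about A: M_A − 800·3.2 − (1793.2·1.2)·2.3 − 2800·2.1 − 2100·4.4 = 0 → M_A = 22630 lb·ft.

A_x = 0, A_y = 7852 lb, M_A = 22630 lb·ft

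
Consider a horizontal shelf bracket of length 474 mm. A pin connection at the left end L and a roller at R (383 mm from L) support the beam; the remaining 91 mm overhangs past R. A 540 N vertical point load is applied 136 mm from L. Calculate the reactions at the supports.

ΣM about L: R_y·383 − 540·136 = 0 → R_y = 73440/383 = 191.749 ≈ 191.7 N.
ΣF_y = 0: L_y + 191.749 − 540 = 0 → L_y = 348.3 N.
ΣF_x = 0: no horizontal applied forces, so L_x = 0.

L_x = 0, L_y = 348.3 N, R_y = 191.7 N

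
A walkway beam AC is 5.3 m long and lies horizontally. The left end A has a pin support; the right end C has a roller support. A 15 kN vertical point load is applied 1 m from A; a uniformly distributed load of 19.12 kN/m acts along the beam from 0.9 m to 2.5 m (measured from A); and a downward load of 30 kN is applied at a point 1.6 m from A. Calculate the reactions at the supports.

Resultant of the distributed load: 19.12 × 1.6 = 30.592 kN at 1.7 m from A.
ΣM about A: C_y·5.3 − 15·1 − (19.12·1.6)·1.7 − 30·1.6 = 0 → C_y = 115.0064/5.3 = 21.6993 ≈ 21.70 kN.
ΣF_y = 0: A_y + 21.6993 − 15 − 19.12·1.6 − 30 = 0 → A_y = 53.89 kN.
ΣF_x = 0: no horizontal applied forces, so A_x = 0.

A_x = 0, A_y = 53.89 kN, C_y = 21.70 kN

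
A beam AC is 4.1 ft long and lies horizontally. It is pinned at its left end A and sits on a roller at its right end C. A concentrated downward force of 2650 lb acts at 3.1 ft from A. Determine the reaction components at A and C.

Moments about A: C_y·4.1 − 2650·3.1 = 0 → C_y = 8215/4.1 = 2003.66 ≈ 2004 lb.
ΣF_y = 0: A_y + 2003.66 − 2650 = 0 → A_y = 646.3 lb.
ΣF_x = 0: no horizontal applied forces, so A_x = 0.

A_x = 0, A_y = 646.3 lb, C_y = 2004 lb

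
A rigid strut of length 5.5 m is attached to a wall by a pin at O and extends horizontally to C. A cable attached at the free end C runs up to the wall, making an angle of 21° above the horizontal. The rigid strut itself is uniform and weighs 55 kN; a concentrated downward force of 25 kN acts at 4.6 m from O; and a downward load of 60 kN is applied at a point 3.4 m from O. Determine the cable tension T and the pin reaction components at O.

ΣM about O: T·sin21°·5.5 − 55·2.75 − 25·4.6 − 60·3.4 = 0 → T = 470.25/(5.5·0.358368) = 238.582 ≈ 238.6 kN.
ΣF_x = 0: O_x − T·cos21° = 0 → O_x = 238.582 × 0.93358 = 222.7 kN.
ΣF_y = 0: O_y + T·sin21° − 55 − 25 − 60 = 0 → O_y = 140 − 238.582 × 0.358368 = 54.50 kN.

T = 238.6 kN, O_x = 222.7 kN, O_y = 54.50 kN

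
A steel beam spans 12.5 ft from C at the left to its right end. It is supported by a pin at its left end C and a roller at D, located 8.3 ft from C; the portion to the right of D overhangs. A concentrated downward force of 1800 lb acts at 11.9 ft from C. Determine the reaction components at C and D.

Moments about C: D_y·8.3 − 1800·11.9 = 0 → D_y = 21420/8.3 = 2580.72 ≈ 2581 lb.
ΣF_y = 0: C_y + 2580.72 − 1800 = 0 → C_y = -780.7 lb.
ΣF_x = 0: no horizontal applied forces, so C_x = 0.

C_x = 0, C_y = -780.7 lb, D_y = 2581 lb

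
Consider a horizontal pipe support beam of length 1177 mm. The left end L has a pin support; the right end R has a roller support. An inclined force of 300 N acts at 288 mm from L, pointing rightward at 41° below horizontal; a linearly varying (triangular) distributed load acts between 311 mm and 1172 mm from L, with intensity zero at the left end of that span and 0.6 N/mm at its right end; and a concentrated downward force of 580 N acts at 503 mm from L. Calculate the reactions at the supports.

Resultant of the triangular load: ½ × 0.6 × 861 = 258.3 N, acting at 885 mm from L (one-third of the span from the peak).
ΣM about L: R_y·1177 − 300·sin41°·288 − (½·0.6·861)·885 − 580·503 = 0 → R_y = 577019/1177 = 490.246 ≈ 490.2 N.
ΣF_y = 0: L_y + 490.246 − 300·sin41° − ½·0.6·861 − 580 = 0 → L_y = 544.9 N.
ΣF_x = 0: L_x + 300·cos41° = 0 → L_x = -226.4 N.

L_x = -226.4 N, L_y = 544.9 N, R_y = 490.2 N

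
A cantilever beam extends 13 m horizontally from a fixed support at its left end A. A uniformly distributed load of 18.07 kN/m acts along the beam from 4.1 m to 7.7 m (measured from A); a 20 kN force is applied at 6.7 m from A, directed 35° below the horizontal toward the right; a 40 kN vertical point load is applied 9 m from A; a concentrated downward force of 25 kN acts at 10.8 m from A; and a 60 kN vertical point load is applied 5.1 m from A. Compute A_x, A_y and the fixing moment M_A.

A_x = -16.38 kN, A_y = 201.5 kN, M_A = 1397 kN·m

Resultant of the distributed load: 18.07 × 3.6 = 65.052 kN at 5.9 m from A.
ΣF_x = 0: A_x + 20·cos35° = 0 → A_x = -16.38 kN.
ΣF_y = 0: A_y − 18.07·3.6 − 20·sin35° − 40 − 25 − 60 = 0 → A_y = 201.5 kN.
ΣM about A: M_A − (18.07·3.6)·5.9 − 20·sin35°·6.7 − 40·9 − 25·10.8 − 60·5.1 = 0 → M_A = 1397 kN·m.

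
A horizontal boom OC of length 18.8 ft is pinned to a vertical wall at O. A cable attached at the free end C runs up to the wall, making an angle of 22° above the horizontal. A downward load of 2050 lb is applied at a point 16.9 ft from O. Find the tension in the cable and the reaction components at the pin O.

T = 4919 lb, O_x = 4561 lb, O_y = 207.2 lb

ΣM about O: T·sin22°·18.8 − 2050·16.9 = 0 → T = 34645/(18.8·0.374607) = 4919.34 ≈ 4919 lb.
ΣF_x = 0: O_x − T·cos22° = 0 → O_x = 4919.34 × 0.927184 = 4561 lb.
ΣF_y = 0: O_y + T·sin22° − 2050 = 0 → O_y = 2050 − 4919.34 × 0.374607 = 207.2 lb.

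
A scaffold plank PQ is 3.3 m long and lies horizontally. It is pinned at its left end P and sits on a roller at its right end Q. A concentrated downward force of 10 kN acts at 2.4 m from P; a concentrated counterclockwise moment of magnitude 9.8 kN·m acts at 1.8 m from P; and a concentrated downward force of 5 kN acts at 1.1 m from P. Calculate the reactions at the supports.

P_x = 0, P_y = 9.030 kN, Q_y = 5.970 kN

ΣM about P: Q_y·3.3 − 10·2.4 + 9.8 − 5·1.1 = 0 → Q_y = 19.7/3.3 = 5.9697 ≈ 5.970 kN.
ΣF_y = 0: P_y + 5.9697 − 10 − 5 = 0 → P_y = 9.030 kN.
ΣF_x = 0: no horizontal applied forces, so P_x = 0.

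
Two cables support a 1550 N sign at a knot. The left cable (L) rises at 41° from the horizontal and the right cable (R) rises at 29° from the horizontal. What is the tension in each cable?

T_L = 1443 N, T_R = 1245 N

ΣF_x = 0: −T_L·cos41° + T_R·cos29° = 0 → T_R = 0.8629·T_L.
ΣF_y = 0: T_L·sin41° + T_R·sin29° = 1550.
Substitute: T_L·(0.656059 + 0.8629·0.48481) = 1550 → T_L = 1442.66 ≈ 1443 N.
Then T_R = 0.8629 × 1442.66 = 1245 N.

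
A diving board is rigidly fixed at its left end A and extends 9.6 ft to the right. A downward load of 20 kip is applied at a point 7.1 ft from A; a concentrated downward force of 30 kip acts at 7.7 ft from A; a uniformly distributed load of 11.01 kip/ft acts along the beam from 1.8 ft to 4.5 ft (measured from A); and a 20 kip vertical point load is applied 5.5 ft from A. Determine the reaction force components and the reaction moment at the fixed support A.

A_x = 0, A_y = 99.73 kip, M_A = 576.6 kip·ft

Resultant of the distributed load: 11.01 × 2.7 = 29.727 kip at 3.15 ft from A.
ΣF_x = 0: A_x = 0.
ΣF_y = 0: A_y − 20 − 30 − 11.01·2.7 − 20 = 0 → A_y = 99.73 kip.
ΣM about A: M_A − 20·7.1 − 30·7.7 − (11.01·2.7)·3.15 − 20·5.5 = 0 → M_A = 576.6 kip·ft.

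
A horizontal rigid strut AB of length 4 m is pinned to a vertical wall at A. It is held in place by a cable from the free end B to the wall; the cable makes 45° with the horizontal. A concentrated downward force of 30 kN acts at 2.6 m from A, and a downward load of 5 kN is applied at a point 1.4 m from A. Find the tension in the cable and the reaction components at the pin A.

ΣM about A: T·sin45°·4 − 30·2.6 − 5·1.4 = 0 → T = 85/(4·0.707107) = 30.052 ≈ 30.05 kN.
ΣF_x = 0: A_x − T·cos45° = 0 → A_x = 30.052 × 0.707107 = 21.25 kN.
ΣF_y = 0: A_y + T·sin45° − 30 − 5 = 0 → A_y = 35 − 30.052 × 0.707107 = 13.75 kN.

T = 30.05 kN, A_x = 21.25 kN, A_y = 13.75 kN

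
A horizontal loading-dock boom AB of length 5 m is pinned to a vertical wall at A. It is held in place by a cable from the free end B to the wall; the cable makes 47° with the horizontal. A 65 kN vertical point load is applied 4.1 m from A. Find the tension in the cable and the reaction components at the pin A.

T = 72.88 kN, A_x = 49.70 kN, A_y = 11.70 kN

ΣM about A: T·sin47°·5 − 65·4.1 = 0 → T = 266.5/(5·0.731354) = 72.8785 ≈ 72.88 kN.
ΣF_x = 0: A_x − T·cos47° = 0 → A_x = 72.8785 × 0.681998 = 49.70 kN.
ΣF_y = 0: A_y + T·sin47° − 65 = 0 → A_y = 65 − 72.8785 × 0.731354 = 11.70 kN.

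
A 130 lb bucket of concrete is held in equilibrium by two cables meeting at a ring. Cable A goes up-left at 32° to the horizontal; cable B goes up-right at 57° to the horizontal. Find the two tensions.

T_A = 70.81 lb, T_B = 110.3 lb

ΣF_x = 0: −T_A·cos32° + T_B·cos57° = 0 → T_B = 1.55708·T_A.
ΣF_y = 0: T_A·sin32° + T_B·sin57° = 130.
Substitute: T_A·(0.529919 + 1.55708·0.838671) = 130 → T_A = 70.8139 ≈ 70.81 lb.
Then T_B = 1.55708 × 70.8139 = 110.3 lb.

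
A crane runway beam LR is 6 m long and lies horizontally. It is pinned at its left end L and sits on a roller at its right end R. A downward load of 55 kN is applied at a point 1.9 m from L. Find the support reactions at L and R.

ΣM about L: R_y·6 − 55·1.9 = 0 → R_y = 104.5/6 = 17.4167 ≈ 17.42 kN.
ΣF_y = 0: L_y + 17.4167 − 55 = 0 → L_y = 37.58 kN.
ΣF_x = 0: no horizontal applied forces, so L_x = 0.

L_x = 0, L_y = 37.58 kN, R_y = 17.42 kN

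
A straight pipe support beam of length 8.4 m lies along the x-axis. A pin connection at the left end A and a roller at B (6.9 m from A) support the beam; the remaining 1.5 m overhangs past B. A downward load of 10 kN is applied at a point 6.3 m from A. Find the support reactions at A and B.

A_x = 0, A_y = 0.8696 kN, B_y = 9.130 kN

ΣM about A: B_y·6.9 − 10·6.3 = 0 → B_y = 63/6.9 = 9.13043 ≈ 9.130 kN.
ΣF_y = 0: A_y + 9.13043 − 10 = 0 → A_y = 0.8696 kN.
ΣF_x = 0: no horizontal applied forces, so A_x = 0.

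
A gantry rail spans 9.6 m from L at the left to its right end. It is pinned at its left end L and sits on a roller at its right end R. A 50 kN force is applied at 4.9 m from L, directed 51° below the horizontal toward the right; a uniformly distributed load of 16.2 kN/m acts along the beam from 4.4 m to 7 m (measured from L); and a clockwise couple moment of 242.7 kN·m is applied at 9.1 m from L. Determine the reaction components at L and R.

Resultant of the distributed load: 16.2 × 2.6 = 42.12 kN at 5.7 m from L.
Moments about L: R_y·9.6 − 50·sin51°·4.9 − (16.2·2.6)·5.7 − 242.7 = 0 → R_y = 673.185/9.6 = 70.1234 ≈ 70.12 kN.
ΣF_y = 0: L_y + 70.1234 − 50·sin51° − 16.2·2.6 = 0 → L_y = 10.85 kN.
ΣF_x = 0: L_x + 50·cos51° = 0 → L_x = -31.47 kN.

L_x = -31.47 kN, L_y = 10.85 kN, R_y = 70.12 kN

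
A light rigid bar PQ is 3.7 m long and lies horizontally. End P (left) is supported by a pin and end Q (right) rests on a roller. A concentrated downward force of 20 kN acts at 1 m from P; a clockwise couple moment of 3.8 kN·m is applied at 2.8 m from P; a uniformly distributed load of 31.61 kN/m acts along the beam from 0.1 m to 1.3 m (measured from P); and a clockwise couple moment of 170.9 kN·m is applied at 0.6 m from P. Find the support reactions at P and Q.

Resultant of the distributed load: 31.61 × 1.2 = 37.932 kN at 0.7 m from P.
Taking moments about P: Q_y·3.7 − 20·1 − 3.8 − (31.61·1.2)·0.7 − 170.9 = 0 → Q_y = 221.2524/3.7 = 59.7979 ≈ 59.80 kN.
ΣF_y = 0: P_y + 59.7979 − 20 − 31.61·1.2 = 0 → P_y = -1.866 kN.
ΣF_x = 0: no horizontal applied forces, so P_x = 0.

P_x = 0, P_y = -1.866 kN, Q_y = 59.80 kN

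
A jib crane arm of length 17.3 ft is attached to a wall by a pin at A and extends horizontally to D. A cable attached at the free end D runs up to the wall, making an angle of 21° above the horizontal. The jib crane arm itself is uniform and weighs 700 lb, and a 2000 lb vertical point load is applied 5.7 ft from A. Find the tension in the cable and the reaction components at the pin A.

ΣM about A: T·sin21°·17.3 − 700·8.65 − 2000·5.7 = 0 → T = 17455/(17.3·0.358368) = 2815.43 ≈ 2815 lb.
ΣF_x = 0: A_x − T·cos21° = 0 → A_x = 2815.43 × 0.93358 = 2628 lb.
ΣF_y = 0: A_y + T·sin21° − 700 − 2000 = 0 → A_y = 2700 − 2815.43 × 0.358368 = 1691 lb.

T = 2815 lb, A_x = 2628 lb, A_y = 1691 lb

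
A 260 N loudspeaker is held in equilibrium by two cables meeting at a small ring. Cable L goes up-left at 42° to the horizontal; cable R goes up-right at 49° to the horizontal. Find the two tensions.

T_L = 170.6 N, T_R = 193.2 N

ΣF_x = 0: −T_L·cos42° + T_R·cos49° = 0 → T_R = 1.13274·T_L.
ΣF_y = 0: T_L·sin42° + T_R·sin49° = 260.
Substitute: T_L·(0.669131 + 1.13274·0.75471) = 260 → T_L = 170.601 ≈ 170.6 N.
Then T_R = 1.13274 × 170.601 = 193.2 N.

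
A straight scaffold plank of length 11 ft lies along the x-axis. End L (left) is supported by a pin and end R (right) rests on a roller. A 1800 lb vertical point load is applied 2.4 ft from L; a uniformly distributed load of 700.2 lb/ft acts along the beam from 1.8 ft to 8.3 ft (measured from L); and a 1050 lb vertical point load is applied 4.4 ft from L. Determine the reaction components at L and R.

Resultant of the distributed load: 700.2 × 6.5 = 4551.3 lb at 5.05 ft from L.
Taking moments about L: R_y·11 − 1800·2.4 − (700.2·6.5)·5.05 − 1050·4.4 = 0 → R_y = 31924.065/11 = 2902.19 ≈ 2902 lb.
ΣF_y = 0: L_y + 2902.19 − 1800 − 700.2·6.5 − 1050 = 0 → L_y = 4499 lb.
ΣF_x = 0: no horizontal applied forces, so L_x = 0.

L_x = 0, L_y = 4499 lb, R_y = 2902 lb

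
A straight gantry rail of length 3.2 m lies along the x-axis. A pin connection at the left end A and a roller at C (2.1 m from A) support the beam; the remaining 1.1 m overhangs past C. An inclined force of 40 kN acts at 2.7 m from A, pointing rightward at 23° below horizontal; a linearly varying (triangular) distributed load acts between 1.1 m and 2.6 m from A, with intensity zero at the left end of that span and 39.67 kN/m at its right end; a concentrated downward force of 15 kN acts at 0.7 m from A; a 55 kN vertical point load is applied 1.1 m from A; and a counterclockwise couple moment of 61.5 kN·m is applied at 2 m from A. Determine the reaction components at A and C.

A_x = -36.82 kN, A_y = 61.01 kN, C_y = 54.37 kN

Resultant of the triangular load: ½ × 39.67 × 1.5 = 29.7525 kN, acting at 2.1 m from A (one-third of the span from the peak).
Moments about A: C_y·2.1 − 40·sin23°·2.7 − (½·39.67·1.5)·2.1 − 15·0.7 − 55·1.1 + 61.5 = 0 → C_y = 114.179/2.1 = 54.371 ≈ 54.37 kN.
ΣF_y = 0: A_y + 54.371 − 40·sin23° − ½·39.67·1.5 − 15 − 55 = 0 → A_y = 61.01 kN.
ΣF_x = 0: A_x + 40·cos23° = 0 → A_x = -36.82 kN.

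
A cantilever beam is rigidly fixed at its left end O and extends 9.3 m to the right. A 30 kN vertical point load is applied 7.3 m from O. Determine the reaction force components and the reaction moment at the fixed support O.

O_x = 0, O_y = 30.00 kN, M_O = 219.0 kN·m

ΣF_x = 0: O_x = 0.
ΣF_y = 0: O_y − 30 = 0 → O_y = 30.00 kN.
ΣM about O: M_O − 30·7.3 = 0 → M_O = 219.0 kN·m.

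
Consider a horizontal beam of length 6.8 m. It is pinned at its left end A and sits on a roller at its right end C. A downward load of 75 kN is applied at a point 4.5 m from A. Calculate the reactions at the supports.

ΣM about A: C_y·6.8 − 75·4.5 = 0 → C_y = 337.5/6.8 = 49.6324 ≈ 49.63 kN.
ΣF_y = 0: A_y + 49.6324 − 75 = 0 → A_y = 25.37 kN.
ΣF_x = 0: no horizontal applied forces, so A_x = 0.

A_x = 0, A_y = 25.37 kN, C_y = 49.63 kN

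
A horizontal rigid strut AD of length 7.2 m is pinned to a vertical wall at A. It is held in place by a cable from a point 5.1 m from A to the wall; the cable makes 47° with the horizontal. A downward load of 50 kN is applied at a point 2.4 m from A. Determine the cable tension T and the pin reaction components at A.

ΣM about A: T·sin47°·5.1 − 50·2.4 = 0 → T = 120/(5.1·0.731354) = 32.1724 ≈ 32.17 kN.
ΣF_x = 0: A_x − T·cos47° = 0 → A_x = 32.1724 × 0.681998 = 21.94 kN.
ΣF_y = 0: A_y + T·sin47° − 50 = 0 → A_y = 50 − 32.1724 × 0.731354 = 26.47 kN.

T = 32.17 kN, A_x = 21.94 kN, A_y = 26.47 kN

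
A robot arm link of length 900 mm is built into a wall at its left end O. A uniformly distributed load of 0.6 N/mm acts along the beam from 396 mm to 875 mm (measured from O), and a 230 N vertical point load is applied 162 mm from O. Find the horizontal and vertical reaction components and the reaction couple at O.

O_x = 0, O_y = 517.4 N, M_O = 219900 N·mm

Resultant of the distributed load: 0.6 × 479 = 287.4 N at 635.5 mm from O.
ΣF_x = 0: O_x = 0.
ΣF_y = 0: O_y − 0.6·479 − 230 = 0 → O_y = 517.4 N.
ΣM about O: M_O − (0.6·479)·635.5 − 230·162 = 0 → M_O = 219900 N·mm.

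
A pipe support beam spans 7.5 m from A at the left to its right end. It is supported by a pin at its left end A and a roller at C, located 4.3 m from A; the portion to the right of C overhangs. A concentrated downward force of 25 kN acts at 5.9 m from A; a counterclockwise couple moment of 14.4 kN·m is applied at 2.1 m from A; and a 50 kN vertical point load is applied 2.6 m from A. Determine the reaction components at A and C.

A_x = 0, A_y = 13.81 kN, C_y = 61.19 kN

Taking moments about A: C_y·4.3 − 25·5.9 + 14.4 − 50·2.6 = 0 → C_y = 263.1/4.3 = 61.186 ≈ 61.19 kN.
ΣF_y = 0: A_y + 61.186 − 25 − 50 = 0 → A_y = 13.81 kN.
ΣF_x = 0: no horizontal applied forces, so A_x = 0.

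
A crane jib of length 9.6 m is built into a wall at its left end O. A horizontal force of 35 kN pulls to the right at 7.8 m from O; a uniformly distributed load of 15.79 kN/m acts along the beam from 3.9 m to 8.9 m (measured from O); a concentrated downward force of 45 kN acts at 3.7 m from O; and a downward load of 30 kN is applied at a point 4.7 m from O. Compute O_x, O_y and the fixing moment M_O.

Resultant of the distributed load: 15.79 × 5 = 78.95 kN at 6.4 m from O.
ΣF_x = 0: O_x + 35 = 0 → O_x = -35.00 kN.
ΣF_y = 0: O_y − 15.79·5 − 45 − 30 = 0 → O_y = 153.9 kN.
ΣM about O: M_O − (15.79·5)·6.4 − 45·3.7 − 30·4.7 = 0 → M_O = 812.8 kN·m.

O_x = -35.00 kN, O_y = 153.9 kN, M_O = 812.8 kN·m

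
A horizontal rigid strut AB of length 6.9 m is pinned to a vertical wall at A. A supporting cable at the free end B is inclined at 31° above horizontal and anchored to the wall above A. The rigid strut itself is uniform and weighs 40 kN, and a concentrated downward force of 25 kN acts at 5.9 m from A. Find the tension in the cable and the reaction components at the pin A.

T = 80.34 kN, A_x = 68.86 kN, A_y = 23.62 kN

ΣM about A: T·sin31°·6.9 − 40·3.45 − 25·5.9 = 0 → T = 285.5/(6.9·0.515038) = 80.3374 ≈ 80.34 kN.
ΣF_x = 0: A_x − T·cos31° = 0 → A_x = 80.3374 × 0.857167 = 68.86 kN.
ΣF_y = 0: A_y + T·sin31° − 40 − 25 = 0 → A_y = 65 − 80.3374 × 0.515038 = 23.62 kN.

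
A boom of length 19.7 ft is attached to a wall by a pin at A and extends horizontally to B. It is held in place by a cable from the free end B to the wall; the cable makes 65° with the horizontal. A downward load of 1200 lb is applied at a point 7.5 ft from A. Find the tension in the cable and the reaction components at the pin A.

ΣM about A: T·sin65°·19.7 − 1200·7.5 = 0 → T = 9000/(19.7·0.906308) = 504.081 ≈ 504.1 lb.
ΣF_x = 0: A_x − T·cos65° = 0 → A_x = 504.081 × 0.422618 = 213.0 lb.
ΣF_y = 0: A_y + T·sin65° − 1200 = 0 → A_y = 1200 − 504.081 × 0.906308 = 743.1 lb.

T = 504.1 lb, A_x = 213.0 lb, A_y = 743.1 lb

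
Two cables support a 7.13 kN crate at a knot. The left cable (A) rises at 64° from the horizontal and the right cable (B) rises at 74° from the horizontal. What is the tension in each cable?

T_A = 2.937 kN, T_B = 4.671 kN

ΣF_x = 0: −T_A·cos64° + T_B·cos74° = 0 → T_B = 1.59039·T_A.
ΣF_y = 0: T_A·sin64° + T_B·sin74° = 7.13.
Substitute: T_A·(0.898794 + 1.59039·0.961262) = 7.13 → T_A = 2.93709 ≈ 2.937 kN.
Then T_B = 1.59039 × 2.93709 = 4.671 kN.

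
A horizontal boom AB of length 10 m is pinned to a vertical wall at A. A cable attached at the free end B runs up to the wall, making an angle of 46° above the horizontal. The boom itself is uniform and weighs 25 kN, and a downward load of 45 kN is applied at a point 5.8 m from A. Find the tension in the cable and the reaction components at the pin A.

T = 53.66 kN, A_x = 37.28 kN, A_y = 31.40 kN

ΣM about A: T·sin46°·10 − 25·5 − 45·5.8 = 0 → T = 386/(10·0.71934) = 53.6603 ≈ 53.66 kN.
ΣF_x = 0: A_x − T·cos46° = 0 → A_x = 53.6603 × 0.694658 = 37.28 kN.
ΣF_y = 0: A_y + T·sin46° − 25 − 45 = 0 → A_y = 70 − 53.6603 × 0.71934 = 31.40 kN.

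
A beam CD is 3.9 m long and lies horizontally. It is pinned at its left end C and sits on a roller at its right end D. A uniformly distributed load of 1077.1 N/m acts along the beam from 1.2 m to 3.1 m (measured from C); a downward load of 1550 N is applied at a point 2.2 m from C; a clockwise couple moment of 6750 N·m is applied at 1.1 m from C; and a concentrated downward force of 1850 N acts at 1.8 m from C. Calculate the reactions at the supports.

Resultant of the distributed load: 1077.1 × 1.9 = 2046.49 N at 2.15 m from C.
Taking moments about C: D_y·3.9 − (1077.1·1.9)·2.15 − 1550·2.2 − 6750 − 1850·1.8 = 0 → D_y = 17889.9535/3.9 = 4587.17 ≈ 4587 N.
ΣF_y = 0: C_y + 4587.17 − 1077.1·1.9 − 1550 − 1850 = 0 → C_y = 859.3 N.
ΣF_x = 0: no horizontal applied forces, so C_x = 0.

C_x = 0, C_y = 859.3 N, D_y = 4587 N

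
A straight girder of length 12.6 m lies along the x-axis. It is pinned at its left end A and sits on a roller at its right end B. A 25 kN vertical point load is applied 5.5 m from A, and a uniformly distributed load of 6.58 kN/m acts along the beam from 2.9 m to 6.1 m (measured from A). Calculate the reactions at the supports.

A_x = 0, A_y = 27.62 kN, B_y = 18.43 kN

Resultant of the distributed load: 6.58 × 3.2 = 21.056 kN at 4.5 m from A.
ΣM about A: B_y·12.6 − 25·5.5 − (6.58·3.2)·4.5 = 0 → B_y = 232.252/12.6 = 18.4327 ≈ 18.43 kN.
ΣF_y = 0: A_y + 18.4327 − 25 − 6.58·3.2 = 0 → A_y = 27.62 kN.
ΣF_x = 0: no horizontal applied forces, so A_x = 0.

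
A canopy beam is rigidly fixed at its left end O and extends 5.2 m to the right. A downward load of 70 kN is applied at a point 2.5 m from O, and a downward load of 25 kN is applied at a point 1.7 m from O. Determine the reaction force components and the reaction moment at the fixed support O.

ΣF_x = 0: O_x = 0.
ΣF_y = 0: O_y − 70 − 25 = 0 → O_y = 95.00 kN.
ΣM about O: M_O − 70·2.5 − 25·1.7 = 0 → M_O = 217.5 kN·m.

O_x = 0, O_y = 95.00 kN, M_O = 217.5 kN·m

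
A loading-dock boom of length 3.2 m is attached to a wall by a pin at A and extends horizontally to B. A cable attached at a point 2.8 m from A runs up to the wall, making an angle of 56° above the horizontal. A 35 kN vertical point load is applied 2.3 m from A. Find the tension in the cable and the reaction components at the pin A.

T = 34.68 kN, A_x = 19.39 kN, A_y = 6.250 kN

ΣM about A: T·sin56°·2.8 − 35·2.3 = 0 → T = 80.5/(2.8·0.829038) = 34.6787 ≈ 34.68 kN.
ΣF_x = 0: A_x − T·cos56° = 0 → A_x = 34.6787 × 0.559193 = 19.39 kN.
ΣF_y = 0: A_y + T·sin56° − 35 = 0 → A_y = 35 − 34.6787 × 0.829038 = 6.250 kN.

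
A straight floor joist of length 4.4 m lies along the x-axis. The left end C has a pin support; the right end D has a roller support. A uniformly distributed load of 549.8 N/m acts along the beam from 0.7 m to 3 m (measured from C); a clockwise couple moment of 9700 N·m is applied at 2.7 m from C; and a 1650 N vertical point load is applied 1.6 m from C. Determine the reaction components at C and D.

Resultant of the distributed load: 549.8 × 2.3 = 1264.54 N at 1.85 m from C.
Moments about C: D_y·4.4 − (549.8·2.3)·1.85 − 9700 − 1650·1.6 = 0 → D_y = 14679.399/4.4 = 3336.23 ≈ 3336 N.
ΣF_y = 0: C_y + 3336.23 − 549.8·2.3 − 1650 = 0 → C_y = -421.7 N.
ΣF_x = 0: no horizontal applied forces, so C_x = 0.

C_x = 0, C_y = -421.7 N, D_y = 3336 N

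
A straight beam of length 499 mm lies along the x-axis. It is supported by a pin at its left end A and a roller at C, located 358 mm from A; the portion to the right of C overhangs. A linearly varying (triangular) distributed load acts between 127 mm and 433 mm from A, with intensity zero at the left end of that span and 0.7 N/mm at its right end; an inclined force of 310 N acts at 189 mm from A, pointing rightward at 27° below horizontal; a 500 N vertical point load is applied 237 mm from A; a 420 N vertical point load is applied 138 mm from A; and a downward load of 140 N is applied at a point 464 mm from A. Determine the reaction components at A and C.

Resultant of the triangular load: ½ × 0.7 × 306 = 107.1 N, acting at 331 mm from A (one-third of the span from the peak).
Taking moments about A: C_y·358 − (½·0.7·306)·331 − 310·sin27°·189 − 500·237 − 420·138 − 140·464 = 0 → C_y = 303469/358 = 847.679 ≈ 847.7 N.
ΣF_y = 0: A_y + 847.679 − ½·0.7·306 − 310·sin27° − 500 − 420 − 140 = 0 → A_y = 460.2 N.
ΣF_x = 0: A_x + 310·cos27° = 0 → A_x = -276.2 N.

A_x = -276.2 N, A_y = 460.2 N, C_y = 847.7 N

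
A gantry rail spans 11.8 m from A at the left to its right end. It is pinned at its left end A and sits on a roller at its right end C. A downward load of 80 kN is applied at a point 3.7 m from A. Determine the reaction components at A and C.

A_x = 0, A_y = 54.92 kN, C_y = 25.08 kN

Taking moments about A: C_y·11.8 − 80·3.7 = 0 → C_y = 296/11.8 = 25.0847 ≈ 25.08 kN.
ΣF_y = 0: A_y + 25.0847 − 80 = 0 → A_y = 54.92 kN.
ΣF_x = 0: no horizontal applied forces, so A_x = 0.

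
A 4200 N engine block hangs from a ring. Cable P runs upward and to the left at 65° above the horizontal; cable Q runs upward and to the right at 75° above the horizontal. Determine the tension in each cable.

T_P = 1691 N, T_Q = 2761 N

ΣF_x = 0: −T_P·cos65° + T_Q·cos75° = 0 → T_Q = 1.63287·T_P.
ΣF_y = 0: T_P·sin65° + T_Q·sin75° = 4200.
Substitute: T_P·(0.906308 + 1.63287·0.965926) = 4200 → T_P = 1691.13 ≈ 1691 N.
Then T_Q = 1.63287 × 1691.13 = 2761 N.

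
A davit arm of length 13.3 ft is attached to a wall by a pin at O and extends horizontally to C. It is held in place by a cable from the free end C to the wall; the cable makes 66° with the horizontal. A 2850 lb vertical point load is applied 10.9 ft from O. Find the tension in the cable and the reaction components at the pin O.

ΣM about O: T·sin66°·13.3 − 2850·10.9 = 0 → T = 31065/(13.3·0.913545) = 2556.76 ≈ 2557 lb.
ΣF_x = 0: O_x − T·cos66° = 0 → O_x = 2556.76 × 0.406737 = 1040 lb.
ΣF_y = 0: O_y + T·sin66° − 2850 = 0 → O_y = 2850 − 2556.76 × 0.913545 = 514.3 lb.

T = 2557 lb, O_x = 1040 lb, O_y = 514.3 lb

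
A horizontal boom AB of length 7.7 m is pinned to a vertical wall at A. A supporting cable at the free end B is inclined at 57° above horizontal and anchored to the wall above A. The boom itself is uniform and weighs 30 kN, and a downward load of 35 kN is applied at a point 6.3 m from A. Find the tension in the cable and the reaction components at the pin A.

ΣM about A: T·sin57°·7.7 − 30·3.85 − 35·6.3 = 0 → T = 336/(7.7·0.838671) = 52.0304 ≈ 52.03 kN.
ΣF_x = 0: A_x − T·cos57° = 0 → A_x = 52.0304 × 0.544639 = 28.34 kN.
ΣF_y = 0: A_y + T·sin57° − 30 − 35 = 0 → A_y = 65 − 52.0304 × 0.838671 = 21.36 kN.

T = 52.03 kN, A_x = 28.34 kN, A_y = 21.36 kN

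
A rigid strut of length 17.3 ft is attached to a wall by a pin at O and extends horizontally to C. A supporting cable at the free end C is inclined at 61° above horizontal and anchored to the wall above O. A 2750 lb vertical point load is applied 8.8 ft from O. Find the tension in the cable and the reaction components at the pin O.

T = 1599 lb, O_x = 775.4 lb, O_y = 1351 lb

ΣM about O: T·sin61°·17.3 − 2750·8.8 = 0 → T = 24200/(17.3·0.87462) = 1599.37 ≈ 1599 lb.
ΣF_x = 0: O_x − T·cos61° = 0 → O_x = 1599.37 × 0.48481 = 775.4 lb.
ΣF_y = 0: O_y + T·sin61° − 2750 = 0 → O_y = 2750 − 1599.37 × 0.87462 = 1351 lb.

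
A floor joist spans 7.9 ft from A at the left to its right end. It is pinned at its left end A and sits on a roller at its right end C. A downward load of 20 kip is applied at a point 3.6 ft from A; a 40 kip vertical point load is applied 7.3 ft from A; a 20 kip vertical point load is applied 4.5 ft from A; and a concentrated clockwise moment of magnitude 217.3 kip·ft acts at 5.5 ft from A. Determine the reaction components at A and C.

A_x = 0, A_y = -4.975 kip, C_y = 84.97 kip

Taking moments about A: C_y·7.9 − 20·3.6 − 40·7.3 − 20·4.5 − 217.3 = 0 → C_y = 671.3/7.9 = 84.9747 ≈ 84.97 kip.
ΣF_y = 0: A_y + 84.9747 − 20 − 40 − 20 = 0 → A_y = -4.975 kip.
ΣF_x = 0: no horizontal applied forces, so A_x = 0.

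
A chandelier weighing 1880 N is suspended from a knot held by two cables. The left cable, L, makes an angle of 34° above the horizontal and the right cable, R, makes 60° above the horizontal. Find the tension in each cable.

T_L = 942.3 N, T_R = 1562 N

ΣF_x = 0: −T_L·cos34° + T_R·cos60° = 0 → T_R = 1.65808·T_L.
ΣF_y = 0: T_L·sin34° + T_R·sin60° = 1880.
Substitute: T_L·(0.559193 + 1.65808·0.866025) = 1880 → T_L = 942.294 ≈ 942.3 N.
Then T_R = 1.65808 × 942.294 = 1562 N.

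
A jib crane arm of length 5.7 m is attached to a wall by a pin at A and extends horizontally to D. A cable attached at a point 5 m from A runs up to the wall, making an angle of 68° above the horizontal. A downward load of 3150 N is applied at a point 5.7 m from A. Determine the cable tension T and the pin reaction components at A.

ΣM about A: T·sin68°·5 − 3150·5.7 = 0 → T = 17955/(5·0.927184) = 3873.02 ≈ 3873 N.
ΣF_x = 0: A_x − T·cos68° = 0 → A_x = 3873.02 × 0.374607 = 1451 N.
ΣF_y = 0: A_y + T·sin68° − 3150 = 0 → A_y = 3150 − 3873.02 × 0.927184 = -441.0 N.

T = 3873 N, A_x = 1451 N, A_y = -441.0 N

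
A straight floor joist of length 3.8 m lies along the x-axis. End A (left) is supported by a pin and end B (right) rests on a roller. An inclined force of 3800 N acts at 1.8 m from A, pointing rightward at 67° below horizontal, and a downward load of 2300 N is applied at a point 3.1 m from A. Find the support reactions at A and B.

Moments about A: B_y·3.8 − 3800·sin67°·1.8 − 2300·3.1 = 0 → B_y = 13426.3/3.8 = 3533.24 ≈ 3533 N.
ΣF_y = 0: A_y + 3533.24 − 3800·sin67° − 2300 = 0 → A_y = 2265 N.
ΣF_x = 0: A_x + 3800·cos67° = 0 → A_x = -1485 N.

A_x = -1485 N, A_y = 2265 N, B_y = 3533 N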